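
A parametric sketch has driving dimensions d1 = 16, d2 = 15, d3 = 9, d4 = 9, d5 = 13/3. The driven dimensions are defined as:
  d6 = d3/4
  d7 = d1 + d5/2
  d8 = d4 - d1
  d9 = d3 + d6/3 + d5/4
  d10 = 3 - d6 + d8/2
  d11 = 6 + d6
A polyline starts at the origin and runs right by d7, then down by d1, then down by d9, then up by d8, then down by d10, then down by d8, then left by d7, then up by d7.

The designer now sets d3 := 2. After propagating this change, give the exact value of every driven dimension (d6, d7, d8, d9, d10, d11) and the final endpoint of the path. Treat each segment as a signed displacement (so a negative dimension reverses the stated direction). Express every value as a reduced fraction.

d6 = 1/2
d7 = 109/6
d8 = -7
d9 = 13/4
d10 = -1
d11 = 13/2
endpoint = (0, -1/12)

Apply edit: d3 := 2
  d6 = d3/4 = 1/2
  d7 = d1 + d5/2 = 109/6
  d8 = d4 - d1 = -7
  d9 = d3 + d6/3 + d5/4 = 13/4
  d10 = 3 - d6 + d8/2 = -1
  d11 = 6 + d6 = 13/2
Walk from origin (0, 0):
  seg 1: right by d7 = 109/6 → (109/6, 0)
  seg 2: down by d1 = 16 → (109/6, -16)
  seg 3: down by d9 = 13/4 → (109/6, -77/4)
  seg 4: up by d8 = -7 → (109/6, -105/4)
  seg 5: down by d10 = -1 → (109/6, -101/4)
  seg 6: down by d8 = -7 → (109/6, -73/4)
  seg 7: left by d7 = 109/6 → (0, -73/4)
  seg 8: up by d7 = 109/6 → (0, -1/12)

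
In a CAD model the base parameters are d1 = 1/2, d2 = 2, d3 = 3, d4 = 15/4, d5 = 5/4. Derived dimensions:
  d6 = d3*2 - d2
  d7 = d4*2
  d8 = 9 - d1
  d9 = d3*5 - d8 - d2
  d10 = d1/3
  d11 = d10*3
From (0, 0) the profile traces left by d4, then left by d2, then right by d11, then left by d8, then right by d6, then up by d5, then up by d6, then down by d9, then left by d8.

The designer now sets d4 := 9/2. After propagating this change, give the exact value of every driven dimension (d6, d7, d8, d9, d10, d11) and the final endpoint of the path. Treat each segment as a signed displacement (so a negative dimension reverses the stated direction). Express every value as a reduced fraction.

Apply edit: d4 := 9/2
  d6 = d3*2 - d2 = 4
  d7 = d4*2 = 9
  d8 = 9 - d1 = 17/2
  d9 = d3*5 - d8 - d2 = 9/2
  d10 = d1/3 = 1/6
  d11 = d10*3 = 1/2
Walk from origin (0, 0):
  seg 1: left by d4 = 9/2 → (-9/2, 0)
  seg 2: left by d2 = 2 → (-13/2, 0)
  seg 3: right by d11 = 1/2 → (-6, 0)
  seg 4: left by d8 = 17/2 → (-29/2, 0)
  seg 5: right by d6 = 4 → (-21/2, 0)
  seg 6: up by d5 = 5/4 → (-21/2, 5/4)
  seg 7: up by d6 = 4 → (-21/2, 21/4)
  seg 8: down by d9 = 9/2 → (-21/2, 3/4)
  seg 9: left by d8 = 17/2 → (-19, 3/4)

d6 = 4
d7 = 9
d8 = 17/2
d9 = 9/2
d10 = 1/6
d11 = 1/2
endpoint = (-19, 3/4)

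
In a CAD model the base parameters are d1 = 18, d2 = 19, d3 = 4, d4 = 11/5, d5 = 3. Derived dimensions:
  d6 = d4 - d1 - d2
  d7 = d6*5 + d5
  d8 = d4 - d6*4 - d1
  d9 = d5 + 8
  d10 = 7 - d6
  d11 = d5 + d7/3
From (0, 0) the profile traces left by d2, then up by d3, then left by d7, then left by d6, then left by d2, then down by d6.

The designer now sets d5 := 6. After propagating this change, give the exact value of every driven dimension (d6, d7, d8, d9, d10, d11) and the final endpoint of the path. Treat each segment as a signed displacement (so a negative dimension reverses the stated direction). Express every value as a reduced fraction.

d6 = -174/5
d7 = -168
d8 = 617/5
d9 = 14
d10 = 209/5
d11 = -50
endpoint = (824/5, 194/5)

Apply edit: d5 := 6
  d6 = d4 - d1 - d2 = -174/5
  d7 = d6*5 + d5 = -168
  d8 = d4 - d6*4 - d1 = 617/5
  d9 = d5 + 8 = 14
  d10 = 7 - d6 = 209/5
  d11 = d5 + d7/3 = -50
Walk from origin (0, 0):
  seg 1: left by d2 = 19 → (-19, 0)
  seg 2: up by d3 = 4 → (-19, 4)
  seg 3: left by d7 = -168 → (149, 4)
  seg 4: left by d6 = -174/5 → (919/5, 4)
  seg 5: left by d2 = 19 → (824/5, 4)
  seg 6: down by d6 = -174/5 → (824/5, 194/5)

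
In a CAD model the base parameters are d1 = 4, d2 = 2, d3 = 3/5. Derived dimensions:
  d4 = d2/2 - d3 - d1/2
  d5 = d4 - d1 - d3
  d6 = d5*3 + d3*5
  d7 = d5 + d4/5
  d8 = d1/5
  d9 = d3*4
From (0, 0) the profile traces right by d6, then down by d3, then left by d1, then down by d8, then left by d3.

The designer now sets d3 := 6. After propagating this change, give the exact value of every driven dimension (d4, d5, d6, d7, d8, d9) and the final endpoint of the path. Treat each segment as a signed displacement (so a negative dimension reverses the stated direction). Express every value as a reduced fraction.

d4 = -7
d5 = -17
d6 = -21
d7 = -92/5
d8 = 4/5
d9 = 24
endpoint = (-31, -34/5)

Apply edit: d3 := 6
  d4 = d2/2 - d3 - d1/2 = -7
  d5 = d4 - d1 - d3 = -17
  d6 = d5*3 + d3*5 = -21
  d7 = d5 + d4/5 = -92/5
  d8 = d1/5 = 4/5
  d9 = d3*4 = 24
Walk from origin (0, 0):
  seg 1: right by d6 = -21 → (-21, 0)
  seg 2: down by d3 = 6 → (-21, -6)
  seg 3: left by d1 = 4 → (-25, -6)
  seg 4: down by d8 = 4/5 → (-25, -34/5)
  seg 5: left by d3 = 6 → (-31, -34/5)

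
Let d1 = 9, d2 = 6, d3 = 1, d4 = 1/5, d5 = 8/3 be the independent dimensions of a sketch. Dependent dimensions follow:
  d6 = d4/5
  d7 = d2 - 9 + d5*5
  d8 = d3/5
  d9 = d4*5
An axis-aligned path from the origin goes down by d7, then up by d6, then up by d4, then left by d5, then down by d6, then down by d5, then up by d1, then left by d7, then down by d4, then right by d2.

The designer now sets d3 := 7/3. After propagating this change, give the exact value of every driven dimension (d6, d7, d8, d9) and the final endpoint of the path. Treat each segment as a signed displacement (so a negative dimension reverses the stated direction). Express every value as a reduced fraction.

Apply edit: d3 := 7/3
  d6 = d4/5 = 1/25
  d7 = d2 - 9 + d5*5 = 31/3
  d8 = d3/5 = 7/15
  d9 = d4*5 = 1
Walk from origin (0, 0):
  seg 1: down by d7 = 31/3 → (0, -31/3)
  seg 2: up by d6 = 1/25 → (0, -772/75)
  seg 3: up by d4 = 1/5 → (0, -757/75)
  seg 4: left by d5 = 8/3 → (-8/3, -757/75)
  seg 5: down by d6 = 1/25 → (-8/3, -152/15)
  seg 6: down by d5 = 8/3 → (-8/3, -64/5)
  seg 7: up by d1 = 9 → (-8/3, -19/5)
  seg 8: left by d7 = 31/3 → (-13, -19/5)
  seg 9: down by d4 = 1/5 → (-13, -4)
  seg 10: right by d2 = 6 → (-7, -4)

d6 = 1/25
d7 = 31/3
d8 = 7/15
d9 = 1
endpoint = (-7, -4)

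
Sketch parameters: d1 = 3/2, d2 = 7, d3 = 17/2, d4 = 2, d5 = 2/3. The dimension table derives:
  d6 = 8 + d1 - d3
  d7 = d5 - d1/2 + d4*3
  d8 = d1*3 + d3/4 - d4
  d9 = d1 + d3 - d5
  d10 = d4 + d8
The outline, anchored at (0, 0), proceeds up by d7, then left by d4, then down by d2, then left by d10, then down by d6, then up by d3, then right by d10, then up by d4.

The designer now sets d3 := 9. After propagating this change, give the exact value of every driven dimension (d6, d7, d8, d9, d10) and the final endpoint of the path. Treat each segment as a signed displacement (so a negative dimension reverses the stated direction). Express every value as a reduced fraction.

Apply edit: d3 := 9
  d6 = 8 + d1 - d3 = 1/2
  d7 = d5 - d1/2 + d4*3 = 71/12
  d8 = d1*3 + d3/4 - d4 = 19/4
  d9 = d1 + d3 - d5 = 59/6
  d10 = d4 + d8 = 27/4
Walk from origin (0, 0):
  seg 1: up by d7 = 71/12 → (0, 71/12)
  seg 2: left by d4 = 2 → (-2, 71/12)
  seg 3: down by d2 = 7 → (-2, -13/12)
  seg 4: left by d10 = 27/4 → (-35/4, -13/12)
  seg 5: down by d6 = 1/2 → (-35/4, -19/12)
  seg 6: up by d3 = 9 → (-35/4, 89/12)
  seg 7: right by d10 = 27/4 → (-2, 89/12)
  seg 8: up by d4 = 2 → (-2, 113/12)

d6 = 1/2
d7 = 71/12
d8 = 19/4
d9 = 59/6
d10 = 27/4
endpoint = (-2, 113/12)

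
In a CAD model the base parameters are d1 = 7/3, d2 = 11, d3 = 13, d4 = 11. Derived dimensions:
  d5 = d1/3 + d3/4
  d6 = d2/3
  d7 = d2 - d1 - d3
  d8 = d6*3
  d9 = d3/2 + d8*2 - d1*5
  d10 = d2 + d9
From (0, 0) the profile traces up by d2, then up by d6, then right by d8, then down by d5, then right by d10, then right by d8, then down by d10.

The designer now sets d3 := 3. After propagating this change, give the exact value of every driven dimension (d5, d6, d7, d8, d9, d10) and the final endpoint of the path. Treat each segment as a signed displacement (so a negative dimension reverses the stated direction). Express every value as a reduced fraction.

d5 = 55/36
d6 = 11/3
d7 = 17/3
d8 = 11
d9 = 71/6
d10 = 137/6
endpoint = (269/6, -349/36)

Apply edit: d3 := 3
  d5 = d1/3 + d3/4 = 55/36
  d6 = d2/3 = 11/3
  d7 = d2 - d1 - d3 = 17/3
  d8 = d6*3 = 11
  d9 = d3/2 + d8*2 - d1*5 = 71/6
  d10 = d2 + d9 = 137/6
Walk from origin (0, 0):
  seg 1: up by d2 = 11 → (0, 11)
  seg 2: up by d6 = 11/3 → (0, 44/3)
  seg 3: right by d8 = 11 → (11, 44/3)
  seg 4: down by d5 = 55/36 → (11, 473/36)
  seg 5: right by d10 = 137/6 → (203/6, 473/36)
  seg 6: right by d8 = 11 → (269/6, 473/36)
  seg 7: down by d10 = 137/6 → (269/6, -349/36)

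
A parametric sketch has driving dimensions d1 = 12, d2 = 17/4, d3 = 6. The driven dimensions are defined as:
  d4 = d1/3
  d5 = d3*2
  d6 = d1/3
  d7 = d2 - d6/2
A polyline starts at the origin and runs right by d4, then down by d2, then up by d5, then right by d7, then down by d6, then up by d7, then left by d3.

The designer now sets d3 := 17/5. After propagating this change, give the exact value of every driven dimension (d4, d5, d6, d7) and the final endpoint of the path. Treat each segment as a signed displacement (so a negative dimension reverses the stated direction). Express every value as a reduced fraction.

d4 = 4
d5 = 34/5
d6 = 4
d7 = 9/4
endpoint = (57/20, 4/5)

Apply edit: d3 := 17/5
  d4 = d1/3 = 4
  d5 = d3*2 = 34/5
  d6 = d1/3 = 4
  d7 = d2 - d6/2 = 9/4
Walk from origin (0, 0):
  seg 1: right by d4 = 4 → (4, 0)
  seg 2: down by d2 = 17/4 → (4, -17/4)
  seg 3: up by d5 = 34/5 → (4, 51/20)
  seg 4: right by d7 = 9/4 → (25/4, 51/20)
  seg 5: down by d6 = 4 → (25/4, -29/20)
  seg 6: up by d7 = 9/4 → (25/4, 4/5)
  seg 7: left by d3 = 17/5 → (57/20, 4/5)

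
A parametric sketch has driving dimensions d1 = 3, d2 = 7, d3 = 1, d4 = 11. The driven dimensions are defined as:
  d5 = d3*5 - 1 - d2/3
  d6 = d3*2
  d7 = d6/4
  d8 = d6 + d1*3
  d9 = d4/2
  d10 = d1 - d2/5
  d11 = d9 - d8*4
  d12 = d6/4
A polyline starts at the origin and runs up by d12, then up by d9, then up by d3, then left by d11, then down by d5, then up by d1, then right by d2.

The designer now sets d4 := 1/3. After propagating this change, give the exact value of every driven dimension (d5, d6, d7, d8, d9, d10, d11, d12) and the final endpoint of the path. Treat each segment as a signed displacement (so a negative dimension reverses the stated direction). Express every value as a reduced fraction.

d5 = 5/3
d6 = 2
d7 = 1/2
d8 = 11
d9 = 1/6
d10 = 8/5
d11 = -263/6
d12 = 1/2
endpoint = (305/6, 3)

Apply edit: d4 := 1/3
  d5 = d3*5 - 1 - d2/3 = 5/3
  d6 = d3*2 = 2
  d7 = d6/4 = 1/2
  d8 = d6 + d1*3 = 11
  d9 = d4/2 = 1/6
  d10 = d1 - d2/5 = 8/5
  d11 = d9 - d8*4 = -263/6
  d12 = d6/4 = 1/2
Walk from origin (0, 0):
  seg 1: up by d12 = 1/2 → (0, 1/2)
  seg 2: up by d9 = 1/6 → (0, 2/3)
  seg 3: up by d3 = 1 → (0, 5/3)
  seg 4: left by d11 = -263/6 → (263/6, 5/3)
  seg 5: down by d5 = 5/3 → (263/6, 0)
  seg 6: up by d1 = 3 → (263/6, 3)
  seg 7: right by d2 = 7 → (305/6, 3)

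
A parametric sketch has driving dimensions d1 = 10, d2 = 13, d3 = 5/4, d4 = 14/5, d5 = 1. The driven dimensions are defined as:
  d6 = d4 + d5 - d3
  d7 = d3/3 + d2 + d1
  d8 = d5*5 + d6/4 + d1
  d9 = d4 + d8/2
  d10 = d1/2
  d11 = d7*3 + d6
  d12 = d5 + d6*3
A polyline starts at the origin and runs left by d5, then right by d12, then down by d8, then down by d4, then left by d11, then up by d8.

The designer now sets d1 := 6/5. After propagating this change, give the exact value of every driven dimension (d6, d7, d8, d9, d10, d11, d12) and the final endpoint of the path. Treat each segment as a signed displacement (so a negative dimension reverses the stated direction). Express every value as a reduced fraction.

Apply edit: d1 := 6/5
  d6 = d4 + d5 - d3 = 51/20
  d7 = d3/3 + d2 + d1 = 877/60
  d8 = d5*5 + d6/4 + d1 = 547/80
  d9 = d4 + d8/2 = 199/32
  d10 = d1/2 = 3/5
  d11 = d7*3 + d6 = 232/5
  d12 = d5 + d6*3 = 173/20
Walk from origin (0, 0):
  seg 1: left by d5 = 1 → (-1, 0)
  seg 2: right by d12 = 173/20 → (153/20, 0)
  seg 3: down by d8 = 547/80 → (153/20, -547/80)
  seg 4: down by d4 = 14/5 → (153/20, -771/80)
  seg 5: left by d11 = 232/5 → (-155/4, -771/80)
  seg 6: up by d8 = 547/80 → (-155/4, -14/5)

d6 = 51/20
d7 = 877/60
d8 = 547/80
d9 = 199/32
d10 = 3/5
d11 = 232/5
d12 = 173/20
endpoint = (-155/4, -14/5)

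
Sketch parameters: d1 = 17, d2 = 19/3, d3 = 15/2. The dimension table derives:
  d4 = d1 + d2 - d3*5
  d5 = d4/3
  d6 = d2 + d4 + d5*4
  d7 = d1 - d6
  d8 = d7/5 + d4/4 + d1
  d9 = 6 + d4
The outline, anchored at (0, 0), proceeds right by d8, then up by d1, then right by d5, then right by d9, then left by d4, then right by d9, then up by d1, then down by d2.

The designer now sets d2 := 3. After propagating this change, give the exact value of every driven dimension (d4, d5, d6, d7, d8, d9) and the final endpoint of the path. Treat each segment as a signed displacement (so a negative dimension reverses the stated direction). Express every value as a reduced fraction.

Apply edit: d2 := 3
  d4 = d1 + d2 - d3*5 = -35/2
  d5 = d4/3 = -35/6
  d6 = d2 + d4 + d5*4 = -227/6
  d7 = d1 - d6 = 329/6
  d8 = d7/5 + d4/4 + d1 = 2831/120
  d9 = 6 + d4 = -23/2
Walk from origin (0, 0):
  seg 1: right by d8 = 2831/120 → (2831/120, 0)
  seg 2: up by d1 = 17 → (2831/120, 17)
  seg 3: right by d5 = -35/6 → (2131/120, 17)
  seg 4: right by d9 = -23/2 → (751/120, 17)
  seg 5: left by d4 = -35/2 → (2851/120, 17)
  seg 6: right by d9 = -23/2 → (1471/120, 17)
  seg 7: up by d1 = 17 → (1471/120, 34)
  seg 8: down by d2 = 3 → (1471/120, 31)

d4 = -35/2
d5 = -35/6
d6 = -227/6
d7 = 329/6
d8 = 2831/120
d9 = -23/2
endpoint = (1471/120, 31)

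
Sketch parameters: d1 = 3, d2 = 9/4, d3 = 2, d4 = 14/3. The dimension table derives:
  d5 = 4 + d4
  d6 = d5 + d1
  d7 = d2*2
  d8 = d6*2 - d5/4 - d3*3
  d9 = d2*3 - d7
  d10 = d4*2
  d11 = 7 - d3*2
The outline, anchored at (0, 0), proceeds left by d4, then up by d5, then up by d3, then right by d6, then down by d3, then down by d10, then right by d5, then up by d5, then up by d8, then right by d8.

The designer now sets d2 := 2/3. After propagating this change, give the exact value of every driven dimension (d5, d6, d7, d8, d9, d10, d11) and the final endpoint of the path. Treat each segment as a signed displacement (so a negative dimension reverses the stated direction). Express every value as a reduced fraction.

d5 = 26/3
d6 = 35/3
d7 = 4/3
d8 = 91/6
d9 = 2/3
d10 = 28/3
d11 = 3
endpoint = (185/6, 139/6)

Apply edit: d2 := 2/3
  d5 = 4 + d4 = 26/3
  d6 = d5 + d1 = 35/3
  d7 = d2*2 = 4/3
  d8 = d6*2 - d5/4 - d3*3 = 91/6
  d9 = d2*3 - d7 = 2/3
  d10 = d4*2 = 28/3
  d11 = 7 - d3*2 = 3
Walk from origin (0, 0):
  seg 1: left by d4 = 14/3 → (-14/3, 0)
  seg 2: up by d5 = 26/3 → (-14/3, 26/3)
  seg 3: up by d3 = 2 → (-14/3, 32/3)
  seg 4: right by d6 = 35/3 → (7, 32/3)
  seg 5: down by d3 = 2 → (7, 26/3)
  seg 6: down by d10 = 28/3 → (7, -2/3)
  seg 7: right by d5 = 26/3 → (47/3, -2/3)
  seg 8: up by d5 = 26/3 → (47/3, 8)
  seg 9: up by d8 = 91/6 → (47/3, 139/6)
  seg 10: right by d8 = 91/6 → (185/6, 139/6)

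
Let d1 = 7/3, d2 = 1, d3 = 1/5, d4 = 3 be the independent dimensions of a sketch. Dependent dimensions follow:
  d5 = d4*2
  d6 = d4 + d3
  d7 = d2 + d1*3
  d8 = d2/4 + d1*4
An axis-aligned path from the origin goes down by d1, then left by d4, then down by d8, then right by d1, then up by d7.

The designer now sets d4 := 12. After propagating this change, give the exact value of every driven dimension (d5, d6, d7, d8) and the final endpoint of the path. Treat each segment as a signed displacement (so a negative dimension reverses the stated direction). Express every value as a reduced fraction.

d5 = 24
d6 = 61/5
d7 = 8
d8 = 115/12
endpoint = (-29/3, -47/12)

Apply edit: d4 := 12
  d5 = d4*2 = 24
  d6 = d4 + d3 = 61/5
  d7 = d2 + d1*3 = 8
  d8 = d2/4 + d1*4 = 115/12
Walk from origin (0, 0):
  seg 1: down by d1 = 7/3 → (0, -7/3)
  seg 2: left by d4 = 12 → (-12, -7/3)
  seg 3: down by d8 = 115/12 → (-12, -143/12)
  seg 4: right by d1 = 7/3 → (-29/3, -143/12)
  seg 5: up by d7 = 8 → (-29/3, -47/12)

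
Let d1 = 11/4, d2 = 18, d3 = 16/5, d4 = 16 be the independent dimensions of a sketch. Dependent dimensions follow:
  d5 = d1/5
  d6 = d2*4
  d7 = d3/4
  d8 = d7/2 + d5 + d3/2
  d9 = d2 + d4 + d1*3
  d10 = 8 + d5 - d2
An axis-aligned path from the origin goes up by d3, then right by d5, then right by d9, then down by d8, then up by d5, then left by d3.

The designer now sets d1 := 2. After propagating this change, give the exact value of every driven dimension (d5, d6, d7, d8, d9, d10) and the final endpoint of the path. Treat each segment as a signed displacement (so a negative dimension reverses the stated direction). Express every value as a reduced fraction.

Apply edit: d1 := 2
  d5 = d1/5 = 2/5
  d6 = d2*4 = 72
  d7 = d3/4 = 4/5
  d8 = d7/2 + d5 + d3/2 = 12/5
  d9 = d2 + d4 + d1*3 = 40
  d10 = 8 + d5 - d2 = -48/5
Walk from origin (0, 0):
  seg 1: up by d3 = 16/5 → (0, 16/5)
  seg 2: right by d5 = 2/5 → (2/5, 16/5)
  seg 3: right by d9 = 40 → (202/5, 16/5)
  seg 4: down by d8 = 12/5 → (202/5, 4/5)
  seg 5: up by d5 = 2/5 → (202/5, 6/5)
  seg 6: left by d3 = 16/5 → (186/5, 6/5)

d5 = 2/5
d6 = 72
d7 = 4/5
d8 = 12/5
d9 = 40
d10 = -48/5
endpoint = (186/5, 6/5)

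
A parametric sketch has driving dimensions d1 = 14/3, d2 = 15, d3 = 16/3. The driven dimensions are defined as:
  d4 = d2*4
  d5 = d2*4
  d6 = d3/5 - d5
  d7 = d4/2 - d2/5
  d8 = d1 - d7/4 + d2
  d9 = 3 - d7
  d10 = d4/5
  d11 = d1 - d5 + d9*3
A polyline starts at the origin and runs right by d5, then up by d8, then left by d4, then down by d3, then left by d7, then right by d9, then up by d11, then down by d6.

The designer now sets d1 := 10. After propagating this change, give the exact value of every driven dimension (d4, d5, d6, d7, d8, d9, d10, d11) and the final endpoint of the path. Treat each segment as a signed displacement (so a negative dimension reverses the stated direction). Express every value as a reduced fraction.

Apply edit: d1 := 10
  d4 = d2*4 = 60
  d5 = d2*4 = 60
  d6 = d3/5 - d5 = -884/15
  d7 = d4/2 - d2/5 = 27
  d8 = d1 - d7/4 + d2 = 73/4
  d9 = 3 - d7 = -24
  d10 = d4/5 = 12
  d11 = d1 - d5 + d9*3 = -122
Walk from origin (0, 0):
  seg 1: right by d5 = 60 → (60, 0)
  seg 2: up by d8 = 73/4 → (60, 73/4)
  seg 3: left by d4 = 60 → (0, 73/4)
  seg 4: down by d3 = 16/3 → (0, 155/12)
  seg 5: left by d7 = 27 → (-27, 155/12)
  seg 6: right by d9 = -24 → (-51, 155/12)
  seg 7: up by d11 = -122 → (-51, -1309/12)
  seg 8: down by d6 = -884/15 → (-51, -1003/20)

d4 = 60
d5 = 60
d6 = -884/15
d7 = 27
d8 = 73/4
d9 = -24
d10 = 12
d11 = -122
endpoint = (-51, -1003/20)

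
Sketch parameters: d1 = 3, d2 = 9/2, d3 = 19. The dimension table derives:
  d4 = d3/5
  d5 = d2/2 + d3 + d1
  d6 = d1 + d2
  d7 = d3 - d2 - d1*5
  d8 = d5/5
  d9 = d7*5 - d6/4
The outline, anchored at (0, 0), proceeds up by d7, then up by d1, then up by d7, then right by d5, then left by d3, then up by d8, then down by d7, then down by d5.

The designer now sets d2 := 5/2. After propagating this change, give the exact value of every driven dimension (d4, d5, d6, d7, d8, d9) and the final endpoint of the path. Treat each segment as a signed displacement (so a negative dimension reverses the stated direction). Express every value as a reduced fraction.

d4 = 19/5
d5 = 93/4
d6 = 11/2
d7 = 3/2
d8 = 93/20
d9 = 49/8
endpoint = (17/4, -141/10)

Apply edit: d2 := 5/2
  d4 = d3/5 = 19/5
  d5 = d2/2 + d3 + d1 = 93/4
  d6 = d1 + d2 = 11/2
  d7 = d3 - d2 - d1*5 = 3/2
  d8 = d5/5 = 93/20
  d9 = d7*5 - d6/4 = 49/8
Walk from origin (0, 0):
  seg 1: up by d7 = 3/2 → (0, 3/2)
  seg 2: up by d1 = 3 → (0, 9/2)
  seg 3: up by d7 = 3/2 → (0, 6)
  seg 4: right by d5 = 93/4 → (93/4, 6)
  seg 5: left by d3 = 19 → (17/4, 6)
  seg 6: up by d8 = 93/20 → (17/4, 213/20)
  seg 7: down by d7 = 3/2 → (17/4, 183/20)
  seg 8: down by d5 = 93/4 → (17/4, -141/10)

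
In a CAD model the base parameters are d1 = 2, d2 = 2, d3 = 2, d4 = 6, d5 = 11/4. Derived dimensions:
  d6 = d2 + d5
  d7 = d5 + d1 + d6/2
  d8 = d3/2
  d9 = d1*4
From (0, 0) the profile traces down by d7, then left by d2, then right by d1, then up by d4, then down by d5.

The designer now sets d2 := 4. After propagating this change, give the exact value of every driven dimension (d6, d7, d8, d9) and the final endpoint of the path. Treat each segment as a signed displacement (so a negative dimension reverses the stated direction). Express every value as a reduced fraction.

Apply edit: d2 := 4
  d6 = d2 + d5 = 27/4
  d7 = d5 + d1 + d6/2 = 65/8
  d8 = d3/2 = 1
  d9 = d1*4 = 8
Walk from origin (0, 0):
  seg 1: down by d7 = 65/8 → (0, -65/8)
  seg 2: left by d2 = 4 → (-4, -65/8)
  seg 3: right by d1 = 2 → (-2, -65/8)
  seg 4: up by d4 = 6 → (-2, -17/8)
  seg 5: down by d5 = 11/4 → (-2, -39/8)

d6 = 27/4
d7 = 65/8
d8 = 1
d9 = 8
endpoint = (-2, -39/8)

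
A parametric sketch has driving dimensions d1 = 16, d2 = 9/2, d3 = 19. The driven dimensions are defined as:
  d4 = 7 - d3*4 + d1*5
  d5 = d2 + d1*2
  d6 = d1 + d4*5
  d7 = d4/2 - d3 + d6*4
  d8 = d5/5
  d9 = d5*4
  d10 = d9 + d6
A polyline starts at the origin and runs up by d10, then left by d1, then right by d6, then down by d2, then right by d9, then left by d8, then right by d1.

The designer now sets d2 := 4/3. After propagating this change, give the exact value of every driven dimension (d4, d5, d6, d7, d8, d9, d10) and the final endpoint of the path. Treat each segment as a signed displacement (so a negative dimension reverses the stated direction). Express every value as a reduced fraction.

Apply edit: d2 := 4/3
  d4 = 7 - d3*4 + d1*5 = 11
  d5 = d2 + d1*2 = 100/3
  d6 = d1 + d4*5 = 71
  d7 = d4/2 - d3 + d6*4 = 541/2
  d8 = d5/5 = 20/3
  d9 = d5*4 = 400/3
  d10 = d9 + d6 = 613/3
Walk from origin (0, 0):
  seg 1: up by d10 = 613/3 → (0, 613/3)
  seg 2: left by d1 = 16 → (-16, 613/3)
  seg 3: right by d6 = 71 → (55, 613/3)
  seg 4: down by d2 = 4/3 → (55, 203)
  seg 5: right by d9 = 400/3 → (565/3, 203)
  seg 6: left by d8 = 20/3 → (545/3, 203)
  seg 7: right by d1 = 16 → (593/3, 203)

d4 = 11
d5 = 100/3
d6 = 71
d7 = 541/2
d8 = 20/3
d9 = 400/3
d10 = 613/3
endpoint = (593/3, 203)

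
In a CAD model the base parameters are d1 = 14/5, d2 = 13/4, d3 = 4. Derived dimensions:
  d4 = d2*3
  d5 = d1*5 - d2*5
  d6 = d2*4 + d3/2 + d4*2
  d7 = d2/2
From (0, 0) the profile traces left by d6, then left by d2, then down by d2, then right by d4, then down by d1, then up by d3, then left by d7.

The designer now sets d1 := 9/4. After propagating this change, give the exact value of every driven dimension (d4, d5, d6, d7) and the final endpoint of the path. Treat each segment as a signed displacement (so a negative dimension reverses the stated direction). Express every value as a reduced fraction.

d4 = 39/4
d5 = -5
d6 = 69/2
d7 = 13/8
endpoint = (-237/8, -3/2)

Apply edit: d1 := 9/4
  d4 = d2*3 = 39/4
  d5 = d1*5 - d2*5 = -5
  d6 = d2*4 + d3/2 + d4*2 = 69/2
  d7 = d2/2 = 13/8
Walk from origin (0, 0):
  seg 1: left by d6 = 69/2 → (-69/2, 0)
  seg 2: left by d2 = 13/4 → (-151/4, 0)
  seg 3: down by d2 = 13/4 → (-151/4, -13/4)
  seg 4: right by d4 = 39/4 → (-28, -13/4)
  seg 5: down by d1 = 9/4 → (-28, -11/2)
  seg 6: up by d3 = 4 → (-28, -3/2)
  seg 7: left by d7 = 13/8 → (-237/8, -3/2)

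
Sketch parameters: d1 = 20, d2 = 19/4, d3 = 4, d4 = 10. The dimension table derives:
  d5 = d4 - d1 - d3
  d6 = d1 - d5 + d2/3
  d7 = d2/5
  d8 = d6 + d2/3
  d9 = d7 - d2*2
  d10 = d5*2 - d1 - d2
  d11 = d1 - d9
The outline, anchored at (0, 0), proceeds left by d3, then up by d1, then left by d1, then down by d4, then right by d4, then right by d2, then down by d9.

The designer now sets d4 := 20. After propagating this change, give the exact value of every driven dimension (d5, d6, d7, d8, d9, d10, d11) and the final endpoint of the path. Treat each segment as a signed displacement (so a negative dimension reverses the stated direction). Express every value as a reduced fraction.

d5 = -4
d6 = 307/12
d7 = 19/20
d8 = 163/6
d9 = -171/20
d10 = -131/4
d11 = 571/20
endpoint = (3/4, 171/20)

Apply edit: d4 := 20
  d5 = d4 - d1 - d3 = -4
  d6 = d1 - d5 + d2/3 = 307/12
  d7 = d2/5 = 19/20
  d8 = d6 + d2/3 = 163/6
  d9 = d7 - d2*2 = -171/20
  d10 = d5*2 - d1 - d2 = -131/4
  d11 = d1 - d9 = 571/20
Walk from origin (0, 0):
  seg 1: left by d3 = 4 → (-4, 0)
  seg 2: up by d1 = 20 → (-4, 20)
  seg 3: left by d1 = 20 → (-24, 20)
  seg 4: down by d4 = 20 → (-24, 0)
  seg 5: right by d4 = 20 → (-4, 0)
  seg 6: right by d2 = 19/4 → (3/4, 0)
  seg 7: down by d9 = -171/20 → (3/4, 171/20)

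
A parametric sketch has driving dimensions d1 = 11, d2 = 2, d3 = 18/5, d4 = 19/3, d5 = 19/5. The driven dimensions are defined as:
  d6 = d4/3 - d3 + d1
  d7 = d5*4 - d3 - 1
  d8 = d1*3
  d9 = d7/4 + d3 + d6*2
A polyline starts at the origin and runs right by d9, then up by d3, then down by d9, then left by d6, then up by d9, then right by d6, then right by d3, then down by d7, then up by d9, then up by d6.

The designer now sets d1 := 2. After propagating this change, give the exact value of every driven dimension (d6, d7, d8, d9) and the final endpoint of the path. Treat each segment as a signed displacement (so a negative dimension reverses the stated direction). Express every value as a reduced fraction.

d6 = 23/45
d7 = 53/5
d8 = 6
d9 = 1309/180
endpoint = (1957/180, 47/60)

Apply edit: d1 := 2
  d6 = d4/3 - d3 + d1 = 23/45
  d7 = d5*4 - d3 - 1 = 53/5
  d8 = d1*3 = 6
  d9 = d7/4 + d3 + d6*2 = 1309/180
Walk from origin (0, 0):
  seg 1: right by d9 = 1309/180 → (1309/180, 0)
  seg 2: up by d3 = 18/5 → (1309/180, 18/5)
  seg 3: down by d9 = 1309/180 → (1309/180, -661/180)
  seg 4: left by d6 = 23/45 → (1217/180, -661/180)
  seg 5: up by d9 = 1309/180 → (1217/180, 18/5)
  seg 6: right by d6 = 23/45 → (1309/180, 18/5)
  seg 7: right by d3 = 18/5 → (1957/180, 18/5)
  seg 8: down by d7 = 53/5 → (1957/180, -7)
  seg 9: up by d9 = 1309/180 → (1957/180, 49/180)
  seg 10: up by d6 = 23/45 → (1957/180, 47/60)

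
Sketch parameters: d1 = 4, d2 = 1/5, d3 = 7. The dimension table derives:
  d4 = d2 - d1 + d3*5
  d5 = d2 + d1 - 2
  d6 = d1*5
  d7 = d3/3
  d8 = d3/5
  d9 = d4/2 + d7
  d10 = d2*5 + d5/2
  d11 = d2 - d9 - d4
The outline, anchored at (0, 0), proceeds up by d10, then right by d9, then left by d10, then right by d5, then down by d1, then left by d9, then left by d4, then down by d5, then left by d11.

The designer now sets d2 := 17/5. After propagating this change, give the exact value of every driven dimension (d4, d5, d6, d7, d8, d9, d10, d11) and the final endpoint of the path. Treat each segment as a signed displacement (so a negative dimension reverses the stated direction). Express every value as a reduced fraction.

d4 = 172/5
d5 = 27/5
d6 = 20
d7 = 7/3
d8 = 7/5
d9 = 293/15
d10 = 197/10
d11 = -758/15
endpoint = (11/6, 103/10)

Apply edit: d2 := 17/5
  d4 = d2 - d1 + d3*5 = 172/5
  d5 = d2 + d1 - 2 = 27/5
  d6 = d1*5 = 20
  d7 = d3/3 = 7/3
  d8 = d3/5 = 7/5
  d9 = d4/2 + d7 = 293/15
  d10 = d2*5 + d5/2 = 197/10
  d11 = d2 - d9 - d4 = -758/15
Walk from origin (0, 0):
  seg 1: up by d10 = 197/10 → (0, 197/10)
  seg 2: right by d9 = 293/15 → (293/15, 197/10)
  seg 3: left by d10 = 197/10 → (-1/6, 197/10)
  seg 4: right by d5 = 27/5 → (157/30, 197/10)
  seg 5: down by d1 = 4 → (157/30, 157/10)
  seg 6: left by d9 = 293/15 → (-143/10, 157/10)
  seg 7: left by d4 = 172/5 → (-487/10, 157/10)
  seg 8: down by d5 = 27/5 → (-487/10, 103/10)
  seg 9: left by d11 = -758/15 → (11/6, 103/10)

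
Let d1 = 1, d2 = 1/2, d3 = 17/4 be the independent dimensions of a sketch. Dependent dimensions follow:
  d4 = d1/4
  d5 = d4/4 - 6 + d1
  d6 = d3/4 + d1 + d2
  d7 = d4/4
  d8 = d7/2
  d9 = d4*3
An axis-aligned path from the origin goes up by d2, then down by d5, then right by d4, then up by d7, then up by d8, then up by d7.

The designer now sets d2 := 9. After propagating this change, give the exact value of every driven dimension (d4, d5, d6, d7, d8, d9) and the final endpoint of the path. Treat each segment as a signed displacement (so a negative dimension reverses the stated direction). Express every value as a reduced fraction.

Apply edit: d2 := 9
  d4 = d1/4 = 1/4
  d5 = d4/4 - 6 + d1 = -79/16
  d6 = d3/4 + d1 + d2 = 177/16
  d7 = d4/4 = 1/16
  d8 = d7/2 = 1/32
  d9 = d4*3 = 3/4
Walk from origin (0, 0):
  seg 1: up by d2 = 9 → (0, 9)
  seg 2: down by d5 = -79/16 → (0, 223/16)
  seg 3: right by d4 = 1/4 → (1/4, 223/16)
  seg 4: up by d7 = 1/16 → (1/4, 14)
  seg 5: up by d8 = 1/32 → (1/4, 449/32)
  seg 6: up by d7 = 1/16 → (1/4, 451/32)

d4 = 1/4
d5 = -79/16
d6 = 177/16
d7 = 1/16
d8 = 1/32
d9 = 3/4
endpoint = (1/4, 451/32)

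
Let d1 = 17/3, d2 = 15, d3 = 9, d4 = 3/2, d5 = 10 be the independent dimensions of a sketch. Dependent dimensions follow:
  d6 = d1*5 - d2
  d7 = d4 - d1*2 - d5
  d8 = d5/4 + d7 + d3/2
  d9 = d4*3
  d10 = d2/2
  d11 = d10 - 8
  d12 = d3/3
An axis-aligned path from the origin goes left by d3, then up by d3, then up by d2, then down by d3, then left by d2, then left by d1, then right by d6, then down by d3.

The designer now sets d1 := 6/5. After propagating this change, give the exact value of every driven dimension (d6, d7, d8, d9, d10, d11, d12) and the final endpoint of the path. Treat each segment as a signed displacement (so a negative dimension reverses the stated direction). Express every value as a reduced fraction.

Apply edit: d1 := 6/5
  d6 = d1*5 - d2 = -9
  d7 = d4 - d1*2 - d5 = -109/10
  d8 = d5/4 + d7 + d3/2 = -39/10
  d9 = d4*3 = 9/2
  d10 = d2/2 = 15/2
  d11 = d10 - 8 = -1/2
  d12 = d3/3 = 3
Walk from origin (0, 0):
  seg 1: left by d3 = 9 → (-9, 0)
  seg 2: up by d3 = 9 → (-9, 9)
  seg 3: up by d2 = 15 → (-9, 24)
  seg 4: down by d3 = 9 → (-9, 15)
  seg 5: left by d2 = 15 → (-24, 15)
  seg 6: left by d1 = 6/5 → (-126/5, 15)
  seg 7: right by d6 = -9 → (-171/5, 15)
  seg 8: down by d3 = 9 → (-171/5, 6)

d6 = -9
d7 = -109/10
d8 = -39/10
d9 = 9/2
d10 = 15/2
d11 = -1/2
d12 = 3
endpoint = (-171/5, 6)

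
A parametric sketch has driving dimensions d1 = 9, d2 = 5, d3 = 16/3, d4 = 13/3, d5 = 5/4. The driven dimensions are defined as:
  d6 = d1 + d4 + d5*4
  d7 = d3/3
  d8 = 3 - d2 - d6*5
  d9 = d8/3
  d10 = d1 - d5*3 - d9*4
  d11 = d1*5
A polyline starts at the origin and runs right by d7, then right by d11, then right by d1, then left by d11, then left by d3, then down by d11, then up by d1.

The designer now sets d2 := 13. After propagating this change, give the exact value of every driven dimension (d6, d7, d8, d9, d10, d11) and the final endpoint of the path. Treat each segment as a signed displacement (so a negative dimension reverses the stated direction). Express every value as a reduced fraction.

d6 = 55/3
d7 = 16/9
d8 = -305/3
d9 = -305/9
d10 = 5069/36
d11 = 45
endpoint = (49/9, -36)

Apply edit: d2 := 13
  d6 = d1 + d4 + d5*4 = 55/3
  d7 = d3/3 = 16/9
  d8 = 3 - d2 - d6*5 = -305/3
  d9 = d8/3 = -305/9
  d10 = d1 - d5*3 - d9*4 = 5069/36
  d11 = d1*5 = 45
Walk from origin (0, 0):
  seg 1: right by d7 = 16/9 → (16/9, 0)
  seg 2: right by d11 = 45 → (421/9, 0)
  seg 3: right by d1 = 9 → (502/9, 0)
  seg 4: left by d11 = 45 → (97/9, 0)
  seg 5: left by d3 = 16/3 → (49/9, 0)
  seg 6: down by d11 = 45 → (49/9, -45)
  seg 7: up by d1 = 9 → (49/9, -36)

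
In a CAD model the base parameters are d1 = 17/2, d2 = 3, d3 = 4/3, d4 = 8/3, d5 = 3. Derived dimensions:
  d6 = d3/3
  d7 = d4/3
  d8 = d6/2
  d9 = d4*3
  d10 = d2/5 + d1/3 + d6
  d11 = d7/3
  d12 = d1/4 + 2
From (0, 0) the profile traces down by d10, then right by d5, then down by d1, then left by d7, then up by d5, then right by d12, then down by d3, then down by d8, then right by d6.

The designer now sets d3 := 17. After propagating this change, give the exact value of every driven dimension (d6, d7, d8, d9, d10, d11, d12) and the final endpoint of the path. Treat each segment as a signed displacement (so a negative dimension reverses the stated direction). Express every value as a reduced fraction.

Apply edit: d3 := 17
  d6 = d3/3 = 17/3
  d7 = d4/3 = 8/9
  d8 = d6/2 = 17/6
  d9 = d4*3 = 8
  d10 = d2/5 + d1/3 + d6 = 91/10
  d11 = d7/3 = 8/27
  d12 = d1/4 + 2 = 33/8
Walk from origin (0, 0):
  seg 1: down by d10 = 91/10 → (0, -91/10)
  seg 2: right by d5 = 3 → (3, -91/10)
  seg 3: down by d1 = 17/2 → (3, -88/5)
  seg 4: left by d7 = 8/9 → (19/9, -88/5)
  seg 5: up by d5 = 3 → (19/9, -73/5)
  seg 6: right by d12 = 33/8 → (449/72, -73/5)
  seg 7: down by d3 = 17 → (449/72, -158/5)
  seg 8: down by d8 = 17/6 → (449/72, -1033/30)
  seg 9: right by d6 = 17/3 → (857/72, -1033/30)

d6 = 17/3
d7 = 8/9
d8 = 17/6
d9 = 8
d10 = 91/10
d11 = 8/27
d12 = 33/8
endpoint = (857/72, -1033/30)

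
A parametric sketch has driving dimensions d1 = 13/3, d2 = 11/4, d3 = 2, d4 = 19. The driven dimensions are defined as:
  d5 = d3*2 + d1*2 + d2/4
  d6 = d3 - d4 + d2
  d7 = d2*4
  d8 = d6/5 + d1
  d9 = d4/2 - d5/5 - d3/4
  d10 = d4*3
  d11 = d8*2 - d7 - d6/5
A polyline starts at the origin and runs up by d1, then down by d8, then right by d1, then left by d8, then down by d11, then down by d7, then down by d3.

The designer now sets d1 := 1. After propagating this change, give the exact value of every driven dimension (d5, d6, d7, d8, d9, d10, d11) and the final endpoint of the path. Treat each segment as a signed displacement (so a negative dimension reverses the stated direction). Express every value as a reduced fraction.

Apply edit: d1 := 1
  d5 = d3*2 + d1*2 + d2/4 = 107/16
  d6 = d3 - d4 + d2 = -57/4
  d7 = d2*4 = 11
  d8 = d6/5 + d1 = -37/20
  d9 = d4/2 - d5/5 - d3/4 = 613/80
  d10 = d4*3 = 57
  d11 = d8*2 - d7 - d6/5 = -237/20
Walk from origin (0, 0):
  seg 1: up by d1 = 1 → (0, 1)
  seg 2: down by d8 = -37/20 → (0, 57/20)
  seg 3: right by d1 = 1 → (1, 57/20)
  seg 4: left by d8 = -37/20 → (57/20, 57/20)
  seg 5: down by d11 = -237/20 → (57/20, 147/10)
  seg 6: down by d7 = 11 → (57/20, 37/10)
  seg 7: down by d3 = 2 → (57/20, 17/10)

d5 = 107/16
d6 = -57/4
d7 = 11
d8 = -37/20
d9 = 613/80
d10 = 57
d11 = -237/20
endpoint = (57/20, 17/10)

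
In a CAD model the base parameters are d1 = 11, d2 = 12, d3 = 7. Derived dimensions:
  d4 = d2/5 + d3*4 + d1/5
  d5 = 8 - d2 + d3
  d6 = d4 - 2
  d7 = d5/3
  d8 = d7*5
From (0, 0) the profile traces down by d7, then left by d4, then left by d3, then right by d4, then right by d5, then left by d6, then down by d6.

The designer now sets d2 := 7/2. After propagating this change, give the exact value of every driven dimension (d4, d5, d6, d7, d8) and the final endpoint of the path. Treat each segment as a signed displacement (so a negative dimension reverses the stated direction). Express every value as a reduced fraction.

d4 = 309/10
d5 = 23/2
d6 = 289/10
d7 = 23/6
d8 = 115/6
endpoint = (-122/5, -491/15)

Apply edit: d2 := 7/2
  d4 = d2/5 + d3*4 + d1/5 = 309/10
  d5 = 8 - d2 + d3 = 23/2
  d6 = d4 - 2 = 289/10
  d7 = d5/3 = 23/6
  d8 = d7*5 = 115/6
Walk from origin (0, 0):
  seg 1: down by d7 = 23/6 → (0, -23/6)
  seg 2: left by d4 = 309/10 → (-309/10, -23/6)
  seg 3: left by d3 = 7 → (-379/10, -23/6)
  seg 4: right by d4 = 309/10 → (-7, -23/6)
  seg 5: right by d5 = 23/2 → (9/2, -23/6)
  seg 6: left by d6 = 289/10 → (-122/5, -23/6)
  seg 7: down by d6 = 289/10 → (-122/5, -491/15)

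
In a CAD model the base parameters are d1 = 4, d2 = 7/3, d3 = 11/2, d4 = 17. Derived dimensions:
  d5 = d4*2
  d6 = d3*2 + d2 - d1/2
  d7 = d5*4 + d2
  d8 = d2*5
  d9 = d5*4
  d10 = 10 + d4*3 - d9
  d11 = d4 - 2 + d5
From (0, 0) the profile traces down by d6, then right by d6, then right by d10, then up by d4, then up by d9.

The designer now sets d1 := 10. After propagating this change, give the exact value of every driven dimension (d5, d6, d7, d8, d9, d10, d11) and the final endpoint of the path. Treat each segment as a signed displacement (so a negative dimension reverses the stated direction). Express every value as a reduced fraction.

Apply edit: d1 := 10
  d5 = d4*2 = 34
  d6 = d3*2 + d2 - d1/2 = 25/3
  d7 = d5*4 + d2 = 415/3
  d8 = d2*5 = 35/3
  d9 = d5*4 = 136
  d10 = 10 + d4*3 - d9 = -75
  d11 = d4 - 2 + d5 = 49
Walk from origin (0, 0):
  seg 1: down by d6 = 25/3 → (0, -25/3)
  seg 2: right by d6 = 25/3 → (25/3, -25/3)
  seg 3: right by d10 = -75 → (-200/3, -25/3)
  seg 4: up by d4 = 17 → (-200/3, 26/3)
  seg 5: up by d9 = 136 → (-200/3, 434/3)

d5 = 34
d6 = 25/3
d7 = 415/3
d8 = 35/3
d9 = 136
d10 = -75
d11 = 49
endpoint = (-200/3, 434/3)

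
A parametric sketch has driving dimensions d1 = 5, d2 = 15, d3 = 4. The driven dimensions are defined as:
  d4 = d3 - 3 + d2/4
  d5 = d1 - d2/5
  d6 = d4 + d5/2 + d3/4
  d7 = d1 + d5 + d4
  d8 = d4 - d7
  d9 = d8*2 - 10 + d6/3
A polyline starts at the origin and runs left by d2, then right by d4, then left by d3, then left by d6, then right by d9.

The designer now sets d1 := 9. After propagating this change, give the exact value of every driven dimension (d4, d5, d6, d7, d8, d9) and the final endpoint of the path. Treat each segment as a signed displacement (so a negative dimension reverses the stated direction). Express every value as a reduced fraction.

d4 = 19/4
d5 = 6
d6 = 35/4
d7 = 79/4
d8 = -15
d9 = -445/12
endpoint = (-721/12, 0)

Apply edit: d1 := 9
  d4 = d3 - 3 + d2/4 = 19/4
  d5 = d1 - d2/5 = 6
  d6 = d4 + d5/2 + d3/4 = 35/4
  d7 = d1 + d5 + d4 = 79/4
  d8 = d4 - d7 = -15
  d9 = d8*2 - 10 + d6/3 = -445/12
Walk from origin (0, 0):
  seg 1: left by d2 = 15 → (-15, 0)
  seg 2: right by d4 = 19/4 → (-41/4, 0)
  seg 3: left by d3 = 4 → (-57/4, 0)
  seg 4: left by d6 = 35/4 → (-23, 0)
  seg 5: right by d9 = -445/12 → (-721/12, 0)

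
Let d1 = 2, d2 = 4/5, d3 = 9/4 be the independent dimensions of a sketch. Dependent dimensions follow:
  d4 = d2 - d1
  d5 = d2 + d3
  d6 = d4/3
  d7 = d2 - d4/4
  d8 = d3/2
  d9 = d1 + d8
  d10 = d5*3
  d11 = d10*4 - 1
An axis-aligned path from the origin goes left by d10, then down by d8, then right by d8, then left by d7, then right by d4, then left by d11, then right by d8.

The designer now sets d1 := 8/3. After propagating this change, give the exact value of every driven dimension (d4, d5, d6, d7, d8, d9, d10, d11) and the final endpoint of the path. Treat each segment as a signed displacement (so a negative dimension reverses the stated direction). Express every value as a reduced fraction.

Apply edit: d1 := 8/3
  d4 = d2 - d1 = -28/15
  d5 = d2 + d3 = 61/20
  d6 = d4/3 = -28/45
  d7 = d2 - d4/4 = 19/15
  d8 = d3/2 = 9/8
  d9 = d1 + d8 = 91/24
  d10 = d5*3 = 183/20
  d11 = d10*4 - 1 = 178/5
Walk from origin (0, 0):
  seg 1: left by d10 = 183/20 → (-183/20, 0)
  seg 2: down by d8 = 9/8 → (-183/20, -9/8)
  seg 3: right by d8 = 9/8 → (-321/40, -9/8)
  seg 4: left by d7 = 19/15 → (-223/24, -9/8)
  seg 5: right by d4 = -28/15 → (-1339/120, -9/8)
  seg 6: left by d11 = 178/5 → (-5611/120, -9/8)
  seg 7: right by d8 = 9/8 → (-1369/30, -9/8)

d4 = -28/15
d5 = 61/20
d6 = -28/45
d7 = 19/15
d8 = 9/8
d9 = 91/24
d10 = 183/20
d11 = 178/5
endpoint = (-1369/30, -9/8)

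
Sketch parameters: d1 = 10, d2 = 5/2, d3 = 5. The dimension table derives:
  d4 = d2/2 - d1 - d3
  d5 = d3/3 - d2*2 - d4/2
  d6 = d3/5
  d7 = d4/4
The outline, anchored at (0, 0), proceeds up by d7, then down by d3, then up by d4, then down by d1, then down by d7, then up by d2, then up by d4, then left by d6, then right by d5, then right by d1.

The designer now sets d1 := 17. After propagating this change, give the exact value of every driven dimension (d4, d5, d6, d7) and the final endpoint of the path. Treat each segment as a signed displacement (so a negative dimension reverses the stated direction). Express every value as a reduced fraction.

d4 = -83/4
d5 = 169/24
d6 = 1
d7 = -83/16
endpoint = (553/24, -61)

Apply edit: d1 := 17
  d4 = d2/2 - d1 - d3 = -83/4
  d5 = d3/3 - d2*2 - d4/2 = 169/24
  d6 = d3/5 = 1
  d7 = d4/4 = -83/16
Walk from origin (0, 0):
  seg 1: up by d7 = -83/16 → (0, -83/16)
  seg 2: down by d3 = 5 → (0, -163/16)
  seg 3: up by d4 = -83/4 → (0, -495/16)
  seg 4: down by d1 = 17 → (0, -767/16)
  seg 5: down by d7 = -83/16 → (0, -171/4)
  seg 6: up by d2 = 5/2 → (0, -161/4)
  seg 7: up by d4 = -83/4 → (0, -61)
  seg 8: left by d6 = 1 → (-1, -61)
  seg 9: right by d5 = 169/24 → (145/24, -61)
  seg 10: right by d1 = 17 → (553/24, -61)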